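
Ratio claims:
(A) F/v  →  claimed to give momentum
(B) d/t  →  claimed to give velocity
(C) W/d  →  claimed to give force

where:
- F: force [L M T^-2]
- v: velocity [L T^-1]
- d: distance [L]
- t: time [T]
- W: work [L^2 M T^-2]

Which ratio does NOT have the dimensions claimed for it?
(A) F/v does not give momentum

(A) F/v: [M T^-1] ≠ momentum [L M T^-1] ✗
(B) d/t: [L T^-1] = velocity [L T^-1] ✓
(C) W/d: [L M T^-2] = force [L M T^-2] ✓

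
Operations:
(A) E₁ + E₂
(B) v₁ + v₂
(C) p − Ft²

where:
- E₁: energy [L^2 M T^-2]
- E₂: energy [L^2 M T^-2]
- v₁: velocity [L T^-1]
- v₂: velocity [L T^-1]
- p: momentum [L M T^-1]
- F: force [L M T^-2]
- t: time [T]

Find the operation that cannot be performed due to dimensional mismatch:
(C) p − Ft²

(A) E₁ + E₂: E₁ [L^2 M T^-2] and E₂ [L^2 M T^-2] — same dimensions ✓
(B) v₁ + v₂: v₁ [L T^-1] and v₂ [L T^-1] — same dimensions ✓
(C) p − Ft²: p [L M T^-1] and Ft² [L M] — different dimensions cannot be added/subtracted ✗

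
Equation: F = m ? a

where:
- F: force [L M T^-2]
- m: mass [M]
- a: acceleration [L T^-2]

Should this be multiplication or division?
multiplication (×): F = m × a

F [L M T^-2]; m [M]; a [L T^-2].
m × a → [L M T^-2] ✓
m ÷ a → [L^-1 M T^2] ✗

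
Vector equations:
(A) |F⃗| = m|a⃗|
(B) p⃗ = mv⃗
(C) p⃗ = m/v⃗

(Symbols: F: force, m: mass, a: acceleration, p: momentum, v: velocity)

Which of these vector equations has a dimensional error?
(C) p⃗ = m/v⃗

(A) |F⃗| = m|a⃗|: LHS [L M T^-2], RHS [L M T^-2] ✓ — magnitudes of vectors are scalars
(B) p⃗ = mv⃗: LHS [L M T^-1], RHS [L M T^-1] ✓ — mass (scalar) times velocity (vector)
(C) p⃗ = m/v⃗: LHS [L M T^-1], RHS [L^-1 M T] ✗ — momentum is mass times velocity; should be mv⃗ (and division by a vector is undefined)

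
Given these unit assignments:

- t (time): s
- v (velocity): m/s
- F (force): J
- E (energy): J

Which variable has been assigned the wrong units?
F

The variable F (force) should have units N, not J.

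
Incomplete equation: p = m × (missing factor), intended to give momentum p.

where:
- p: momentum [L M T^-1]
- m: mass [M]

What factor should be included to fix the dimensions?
v (velocity), dimensions [L T^-1]

p has dimensions [L M T^-1] and m has dimensions [M].
The missing factor must have dimensions [L M T^-1] / [M] = [L T^-1], i.e. velocity (v).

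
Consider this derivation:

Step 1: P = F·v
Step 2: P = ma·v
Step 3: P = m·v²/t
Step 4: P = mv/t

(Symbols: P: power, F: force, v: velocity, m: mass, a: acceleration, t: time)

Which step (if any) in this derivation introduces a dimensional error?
Step 4

Step 1: P = F·v → LHS [L^2 M T^-3], RHS [L^2 M T^-3] ✓
Step 2: P = ma·v → LHS [L^2 M T^-3], RHS [L^2 M T^-3] ✓
Step 3: P = m·v²/t → LHS [L^2 M T^-3], RHS [L^2 M T^-3] ✓
Step 4: P = mv/t → LHS [L^2 M T^-3], RHS [L M T^-2] ✗

The first dimensional inconsistency appears in step 4: P = mv/t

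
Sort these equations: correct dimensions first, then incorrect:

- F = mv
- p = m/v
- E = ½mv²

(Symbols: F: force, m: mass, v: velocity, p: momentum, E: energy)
Dimensionally correct: E = ½mv²
Dimensionally incorrect: F = mv, p = m/v
Ordered (correct first, then incorrect): E = ½mv², F = mv, p = m/v

- F = mv: LHS [L M T^-2], RHS [L M T^-1] → incorrect ✗
- p = m/v: LHS [L M T^-1], RHS [L^-1 M T] → incorrect ✗
- E = ½mv²: LHS [L^2 M T^-2], RHS [L^2 M T^-2] → correct ✓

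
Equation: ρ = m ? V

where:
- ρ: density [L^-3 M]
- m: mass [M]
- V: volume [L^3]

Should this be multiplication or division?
division (÷): ρ = m ÷ V

ρ [L^-3 M]; m [M]; V [L^3].
m × V → [L^3 M] ✗
m ÷ V → [L^-3 M] ✓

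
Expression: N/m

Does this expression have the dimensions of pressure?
No

The expression N/m has dimensions [M T^-2], but pressure has dimensions [L^-1 M T^-2].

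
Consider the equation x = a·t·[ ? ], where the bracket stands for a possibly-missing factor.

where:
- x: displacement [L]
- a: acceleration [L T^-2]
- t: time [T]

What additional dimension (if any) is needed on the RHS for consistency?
[T] — time (e.g. t)

x has dimensions [L]; a·t has dimensions [L T^-1].
The bracketed factor must supply [L] / [L T^-1] = [T].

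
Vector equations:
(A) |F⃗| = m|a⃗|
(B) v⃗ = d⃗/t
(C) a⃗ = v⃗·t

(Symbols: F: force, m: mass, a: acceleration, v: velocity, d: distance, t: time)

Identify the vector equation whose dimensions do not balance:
(C) a⃗ = v⃗·t

(A) |F⃗| = m|a⃗|: LHS [L M T^-2], RHS [L M T^-2] ✓ — magnitudes of vectors are scalars
(B) v⃗ = d⃗/t: LHS [L T^-1], RHS [L T^-1] ✓ — displacement (vector) divided by time (scalar)
(C) a⃗ = v⃗·t: LHS [L T^-2], RHS [L] ✗ — acceleration is velocity per time; should be v⃗/t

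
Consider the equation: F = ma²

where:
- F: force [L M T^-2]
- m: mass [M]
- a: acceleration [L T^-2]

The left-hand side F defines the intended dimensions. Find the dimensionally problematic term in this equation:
The right-hand side term ma²

F has dimensions [L M T^-2], but ma² has dimensions [L^2 M T^-4], so the term ma² is dimensionally wrong for F.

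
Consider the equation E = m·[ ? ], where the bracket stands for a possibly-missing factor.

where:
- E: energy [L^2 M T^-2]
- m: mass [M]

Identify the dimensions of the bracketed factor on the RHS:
[L^2 T^-2] — velocity squared (e.g. v²)

E has dimensions [L^2 M T^-2]; m has dimensions [M].
The bracketed factor must supply [L^2 M T^-2] / [M] = [L^2 T^-2].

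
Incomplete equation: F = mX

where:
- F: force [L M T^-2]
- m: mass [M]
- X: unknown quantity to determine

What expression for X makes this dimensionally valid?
X = a (acceleration), dimensions [L T^-2]

F has dimensions [L M T^-2]; the rest of the RHS (m) has dimensions [M].
So X must have dimensions [L T^-2] — X = a (acceleration).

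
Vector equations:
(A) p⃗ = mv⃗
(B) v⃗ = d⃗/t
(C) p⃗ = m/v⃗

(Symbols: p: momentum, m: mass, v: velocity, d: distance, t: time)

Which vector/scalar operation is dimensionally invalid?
(C) p⃗ = m/v⃗

(A) p⃗ = mv⃗: LHS [L M T^-1], RHS [L M T^-1] ✓ — mass (scalar) times velocity (vector)
(B) v⃗ = d⃗/t: LHS [L T^-1], RHS [L T^-1] ✓ — displacement (vector) divided by time (scalar)
(C) p⃗ = m/v⃗: LHS [L M T^-1], RHS [L^-1 M T] ✗ — momentum is mass times velocity; should be mv⃗ (and division by a vector is undefined)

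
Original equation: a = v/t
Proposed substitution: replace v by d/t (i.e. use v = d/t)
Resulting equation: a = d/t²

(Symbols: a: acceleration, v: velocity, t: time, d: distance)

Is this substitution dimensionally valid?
Yes

[v] = [L T^-1] and [d/t] = [L T^-1]. These match, so the substitution replaces a quantity by one of the same dimensions and the result a = d/t² has LHS [L T^-2] vs RHS [L T^-2] — still consistent.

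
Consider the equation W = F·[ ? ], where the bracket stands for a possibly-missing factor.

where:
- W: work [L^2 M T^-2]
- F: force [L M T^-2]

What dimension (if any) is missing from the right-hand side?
[L] — length (e.g. a distance d)

W has dimensions [L^2 M T^-2]; F has dimensions [L M T^-2].
The bracketed factor must supply [L^2 M T^-2] / [L M T^-2] = [L].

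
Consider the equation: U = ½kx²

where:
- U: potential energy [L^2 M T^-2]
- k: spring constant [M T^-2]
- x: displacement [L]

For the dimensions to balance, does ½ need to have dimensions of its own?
No

U has dimensions [L^2 M T^-2] and kx² already has dimensions [L^2 M T^-2], so the equation balances without ½ contributing any dimensions. ½ is a pure (dimensionless) number; changing or removing it would not affect dimensional consistency.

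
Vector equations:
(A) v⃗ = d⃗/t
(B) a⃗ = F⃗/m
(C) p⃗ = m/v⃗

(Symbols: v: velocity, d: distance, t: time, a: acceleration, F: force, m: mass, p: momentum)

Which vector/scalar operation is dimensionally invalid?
(C) p⃗ = m/v⃗

(A) v⃗ = d⃗/t: LHS [L T^-1], RHS [L T^-1] ✓ — displacement (vector) divided by time (scalar)
(B) a⃗ = F⃗/m: LHS [L T^-2], RHS [L T^-2] ✓ — force (vector) divided by mass (scalar)
(C) p⃗ = m/v⃗: LHS [L M T^-1], RHS [L^-1 M T] ✗ — momentum is mass times velocity; should be mv⃗ (and division by a vector is undefined)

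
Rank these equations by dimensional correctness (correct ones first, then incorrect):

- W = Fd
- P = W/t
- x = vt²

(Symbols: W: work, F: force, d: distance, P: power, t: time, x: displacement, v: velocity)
Dimensionally correct: W = Fd, P = W/t
Dimensionally incorrect: x = vt²
Ordered (correct first, then incorrect): W = Fd, P = W/t, x = vt²

- W = Fd: LHS [L^2 M T^-2], RHS [L^2 M T^-2] → correct ✓
- P = W/t: LHS [L^2 M T^-3], RHS [L^2 M T^-3] → correct ✓
- x = vt²: LHS [L], RHS [L T] → incorrect ✗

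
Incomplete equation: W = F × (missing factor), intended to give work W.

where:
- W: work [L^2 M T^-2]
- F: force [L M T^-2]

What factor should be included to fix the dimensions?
d (distance), dimensions [L]

W has dimensions [L^2 M T^-2] and F has dimensions [L M T^-2].
The missing factor must have dimensions [L^2 M T^-2] / [L M T^-2] = [L], i.e. distance (d).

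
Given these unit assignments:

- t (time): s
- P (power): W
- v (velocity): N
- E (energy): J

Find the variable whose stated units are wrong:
v

The variable v (velocity) should have units m/s, not N.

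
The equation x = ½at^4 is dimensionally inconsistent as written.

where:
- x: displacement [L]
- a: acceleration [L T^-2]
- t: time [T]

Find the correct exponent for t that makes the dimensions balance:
The exponent of t should be 2: x = ½at^2

The LHS x has dimensions [L]; t has dimensions [T].
As written, the RHS ½at^4 (exponent 4 on t) has dimensions [L T^2], which does not match.
With exponent 2, the RHS ½at^2 has dimensions [L], matching the LHS.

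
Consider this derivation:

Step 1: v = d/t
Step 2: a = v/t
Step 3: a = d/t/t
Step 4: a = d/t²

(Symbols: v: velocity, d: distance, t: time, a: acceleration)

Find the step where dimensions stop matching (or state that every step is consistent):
No step introduces an error — all steps are dimensionally consistent.

Step 1: v = d/t → LHS [L T^-1], RHS [L T^-1] ✓
Step 2: a = v/t → LHS [L T^-2], RHS [L T^-2] ✓
Step 3: a = d/t/t → LHS [L T^-2], RHS [L T^-2] ✓
Step 4: a = d/t² → LHS [L T^-2], RHS [L T^-2] ✓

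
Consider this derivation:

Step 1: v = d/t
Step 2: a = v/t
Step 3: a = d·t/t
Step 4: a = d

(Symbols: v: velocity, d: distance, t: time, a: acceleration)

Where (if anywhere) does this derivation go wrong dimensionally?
Step 3

Step 1: v = d/t → LHS [L T^-1], RHS [L T^-1] ✓
Step 2: a = v/t → LHS [L T^-2], RHS [L T^-2] ✓
Step 3: a = d·t/t → LHS [L T^-2], RHS [L] ✗

The first dimensional inconsistency appears in step 3: a = d·t/t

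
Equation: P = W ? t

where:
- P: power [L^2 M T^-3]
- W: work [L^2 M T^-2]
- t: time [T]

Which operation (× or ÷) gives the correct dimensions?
division (÷): P = W ÷ t

P [L^2 M T^-3]; W [L^2 M T^-2]; t [T].
W × t → [L^2 M T^-1] ✗
W ÷ t → [L^2 M T^-3] ✓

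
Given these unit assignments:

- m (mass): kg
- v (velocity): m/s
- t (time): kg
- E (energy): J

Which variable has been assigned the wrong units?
t

The variable t (time) should have units s, not kg.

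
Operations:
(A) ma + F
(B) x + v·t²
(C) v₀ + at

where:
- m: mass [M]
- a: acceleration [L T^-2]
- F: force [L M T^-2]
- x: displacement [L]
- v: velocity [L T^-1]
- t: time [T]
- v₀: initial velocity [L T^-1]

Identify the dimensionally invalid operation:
(B) x + v·t²

(A) ma + F: ma [L M T^-2] and F [L M T^-2] — same dimensions ✓
(B) x + v·t²: x [L] and v·t² [L T] — different dimensions cannot be added/subtracted ✗
(C) v₀ + at: v₀ [L T^-1] and at [L T^-1] — same dimensions ✓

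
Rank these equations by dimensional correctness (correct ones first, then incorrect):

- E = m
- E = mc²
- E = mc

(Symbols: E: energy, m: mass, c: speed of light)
Dimensionally correct: E = mc²
Dimensionally incorrect: E = m, E = mc
Ordered (correct first, then incorrect): E = mc², E = m, E = mc

- E = m: LHS [L^2 M T^-2], RHS [M] → incorrect ✗
- E = mc²: LHS [L^2 M T^-2], RHS [L^2 M T^-2] → correct ✓
- E = mc: LHS [L^2 M T^-2], RHS [L M T^-1] → incorrect ✗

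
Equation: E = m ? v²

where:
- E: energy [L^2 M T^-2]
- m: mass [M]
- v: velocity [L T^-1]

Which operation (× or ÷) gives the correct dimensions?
multiplication (×): E = m × v²

E [L^2 M T^-2]; m [M]; v² [L^2 T^-2].
m × v² → [L^2 M T^-2] ✓
m ÷ v² → [L^-2 M T^2] ✗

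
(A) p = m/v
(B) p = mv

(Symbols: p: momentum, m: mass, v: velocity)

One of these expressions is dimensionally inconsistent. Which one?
(A)

(A) p = m/v: LHS [L M T^-1], RHS [L^-1 M T] ✗
(B) p = mv: LHS [L M T^-1], RHS [L M T^-1] ✓

Expression (A) p = m/v is dimensionally incorrect.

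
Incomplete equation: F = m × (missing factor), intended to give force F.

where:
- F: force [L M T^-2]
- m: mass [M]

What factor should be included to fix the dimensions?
a (acceleration), dimensions [L T^-2]

F has dimensions [L M T^-2] and m has dimensions [M].
The missing factor must have dimensions [L M T^-2] / [M] = [L T^-2], i.e. acceleration (a).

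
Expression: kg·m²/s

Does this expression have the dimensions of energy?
No

The expression kg·m²/s has dimensions [L^2 M T^-1], but energy has dimensions [L^2 M T^-2].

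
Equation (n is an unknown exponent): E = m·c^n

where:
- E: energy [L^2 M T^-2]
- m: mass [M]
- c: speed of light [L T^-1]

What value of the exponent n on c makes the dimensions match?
n = 2

E has dimensions [L^2 M T^-2]; c has dimensions [L T^-1].
The rest of the RHS has dimensions [M], so c^n must supply [L^2 T^-2].
With n = 2: m·c^2 has dimensions [L^2 M T^-2], matching the LHS ✓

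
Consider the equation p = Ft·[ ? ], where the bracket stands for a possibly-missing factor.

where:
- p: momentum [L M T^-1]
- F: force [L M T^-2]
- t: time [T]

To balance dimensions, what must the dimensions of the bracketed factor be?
Nothing is missing — the bracketed factor must be dimensionless.

p has dimensions [L M T^-1] and Ft already has dimensions [L M T^-1], so p = Ft is dimensionally complete.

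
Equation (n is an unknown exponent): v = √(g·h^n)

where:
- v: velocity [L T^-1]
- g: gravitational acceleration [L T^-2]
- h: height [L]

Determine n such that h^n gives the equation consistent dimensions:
n = 1

v has dimensions [L T^-1]; h has dimensions [L].
With n = 1: √(g·h^1) has dimensions [L T^-1], matching the LHS ✓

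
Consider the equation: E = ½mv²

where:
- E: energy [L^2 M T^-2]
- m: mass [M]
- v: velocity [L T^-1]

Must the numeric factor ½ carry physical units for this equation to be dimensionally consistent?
No

E has dimensions [L^2 M T^-2] and mv² already has dimensions [L^2 M T^-2], so the equation balances without ½ contributing any dimensions. ½ is a pure (dimensionless) number; changing or removing it would not affect dimensional consistency.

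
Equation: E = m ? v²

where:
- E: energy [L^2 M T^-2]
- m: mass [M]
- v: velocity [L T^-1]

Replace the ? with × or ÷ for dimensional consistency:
multiplication (×): E = m × v²

E [L^2 M T^-2]; m [M]; v² [L^2 T^-2].
m × v² → [L^2 M T^-2] ✓
m ÷ v² → [L^-2 M T^2] ✗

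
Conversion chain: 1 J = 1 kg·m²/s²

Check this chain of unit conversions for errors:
The chain is correct (no errors).

Correct: Joule is defined as kg·m²/s²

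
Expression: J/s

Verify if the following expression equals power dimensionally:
Yes

The expression J/s has dimensions [L^2 M T^-3], which is exactly power [L^2 M T^-3].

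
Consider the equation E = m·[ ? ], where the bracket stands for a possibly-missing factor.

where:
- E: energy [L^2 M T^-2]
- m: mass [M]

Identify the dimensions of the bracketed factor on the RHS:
[L^2 T^-2] — velocity squared (e.g. v²)

E has dimensions [L^2 M T^-2]; m has dimensions [M].
The bracketed factor must supply [L^2 M T^-2] / [M] = [L^2 T^-2].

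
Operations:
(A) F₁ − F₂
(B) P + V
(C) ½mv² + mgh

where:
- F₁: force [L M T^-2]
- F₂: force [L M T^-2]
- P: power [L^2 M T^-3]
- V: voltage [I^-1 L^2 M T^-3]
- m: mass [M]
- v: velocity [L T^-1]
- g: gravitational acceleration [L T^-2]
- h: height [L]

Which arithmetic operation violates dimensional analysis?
(B) P + V

(A) F₁ − F₂: F₁ [L M T^-2] and F₂ [L M T^-2] — same dimensions ✓
(B) P + V: P [L^2 M T^-3] and V [I^-1 L^2 M T^-3] — different dimensions cannot be added/subtracted ✗
(C) ½mv² + mgh: ½mv² [L^2 M T^-2] and mgh [L^2 M T^-2] — same dimensions ✓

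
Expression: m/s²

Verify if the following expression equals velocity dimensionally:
No

The expression m/s² has dimensions [L T^-2], but velocity has dimensions [L T^-1].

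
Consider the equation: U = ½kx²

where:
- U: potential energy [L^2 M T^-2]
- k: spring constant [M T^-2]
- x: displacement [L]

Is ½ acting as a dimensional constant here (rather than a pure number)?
No

U has dimensions [L^2 M T^-2] and kx² already has dimensions [L^2 M T^-2], so the equation balances without ½ contributing any dimensions. ½ is a pure (dimensionless) number; changing or removing it would not affect dimensional consistency.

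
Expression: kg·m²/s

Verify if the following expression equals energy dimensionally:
No

The expression kg·m²/s has dimensions [L^2 M T^-1], but energy has dimensions [L^2 M T^-2].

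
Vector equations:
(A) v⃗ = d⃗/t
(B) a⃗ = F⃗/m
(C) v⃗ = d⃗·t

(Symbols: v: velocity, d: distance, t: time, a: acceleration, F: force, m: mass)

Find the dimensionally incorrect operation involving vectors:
(C) v⃗ = d⃗·t

(A) v⃗ = d⃗/t: LHS [L T^-1], RHS [L T^-1] ✓ — displacement (vector) divided by time (scalar)
(B) a⃗ = F⃗/m: LHS [L T^-2], RHS [L T^-2] ✓ — force (vector) divided by mass (scalar)
(C) v⃗ = d⃗·t: LHS [L T^-1], RHS [L T] ✗ — velocity is displacement per time; should be d⃗/t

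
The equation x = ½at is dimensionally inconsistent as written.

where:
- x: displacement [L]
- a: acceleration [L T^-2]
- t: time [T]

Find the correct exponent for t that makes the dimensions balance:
The exponent of t should be 2: x = ½at^2

The LHS x has dimensions [L]; t has dimensions [T].
As written, the RHS ½at (exponent 1 on t) has dimensions [L T^-1], which does not match.
With exponent 2, the RHS ½at^2 has dimensions [L], matching the LHS.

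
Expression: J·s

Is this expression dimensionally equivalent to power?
No

The expression J·s has dimensions [L^2 M T^-1], but power has dimensions [L^2 M T^-3].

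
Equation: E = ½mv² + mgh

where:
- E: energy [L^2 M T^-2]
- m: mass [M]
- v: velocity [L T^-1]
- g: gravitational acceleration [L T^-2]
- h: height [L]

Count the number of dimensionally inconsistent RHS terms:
0

LHS E: [L^2 M T^-2]
- ½mv²: [L^2 M T^-2] ✓
- mgh: [L^2 M T^-2] ✓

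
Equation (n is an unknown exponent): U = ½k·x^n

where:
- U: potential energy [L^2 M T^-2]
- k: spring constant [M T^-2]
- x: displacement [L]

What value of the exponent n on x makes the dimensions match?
n = 2

U has dimensions [L^2 M T^-2]; x has dimensions [L].
The rest of the RHS has dimensions [M T^-2], so x^n must supply [L^2].
With n = 2: ½k·x^2 has dimensions [L^2 M T^-2], matching the LHS ✓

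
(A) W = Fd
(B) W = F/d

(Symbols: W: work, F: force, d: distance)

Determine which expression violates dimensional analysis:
(B)

(A) W = Fd: LHS [L^2 M T^-2], RHS [L^2 M T^-2] ✓
(B) W = F/d: LHS [L^2 M T^-2], RHS [M T^-2] ✗

Expression (B) W = F/d is dimensionally incorrect.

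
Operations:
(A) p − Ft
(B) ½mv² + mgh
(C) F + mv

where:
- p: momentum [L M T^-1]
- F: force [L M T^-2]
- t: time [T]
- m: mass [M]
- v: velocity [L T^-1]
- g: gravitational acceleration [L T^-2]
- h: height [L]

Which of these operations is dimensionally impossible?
(C) F + mv

(A) p − Ft: p [L M T^-1] and Ft [L M T^-1] — same dimensions ✓
(B) ½mv² + mgh: ½mv² [L^2 M T^-2] and mgh [L^2 M T^-2] — same dimensions ✓
(C) F + mv: F [L M T^-2] and mv [L M T^-1] — different dimensions cannot be added/subtracted ✗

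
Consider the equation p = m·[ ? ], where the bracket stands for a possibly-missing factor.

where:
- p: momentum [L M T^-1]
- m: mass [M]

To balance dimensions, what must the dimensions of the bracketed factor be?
[L T^-1] — velocity (e.g. v)

p has dimensions [L M T^-1]; m has dimensions [M].
The bracketed factor must supply [L M T^-1] / [M] = [L T^-1].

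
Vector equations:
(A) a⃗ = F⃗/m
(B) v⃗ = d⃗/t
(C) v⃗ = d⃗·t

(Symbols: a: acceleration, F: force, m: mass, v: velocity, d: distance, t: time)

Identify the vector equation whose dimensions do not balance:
(C) v⃗ = d⃗·t

(A) a⃗ = F⃗/m: LHS [L T^-2], RHS [L T^-2] ✓ — force (vector) divided by mass (scalar)
(B) v⃗ = d⃗/t: LHS [L T^-1], RHS [L T^-1] ✓ — displacement (vector) divided by time (scalar)
(C) v⃗ = d⃗·t: LHS [L T^-1], RHS [L T] ✗ — velocity is displacement per time; should be d⃗/t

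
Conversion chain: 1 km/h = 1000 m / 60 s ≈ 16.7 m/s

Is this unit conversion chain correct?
The chain is incorrect (it contains an error).

Incorrect: 1 h = 3600 s, not 60 s (1 km/h ≈ 0.278 m/s)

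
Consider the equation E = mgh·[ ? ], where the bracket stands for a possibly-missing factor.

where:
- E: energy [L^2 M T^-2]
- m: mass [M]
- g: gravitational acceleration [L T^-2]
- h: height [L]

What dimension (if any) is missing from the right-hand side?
Nothing is missing — the bracketed factor must be dimensionless.

E has dimensions [L^2 M T^-2] and mgh already has dimensions [L^2 M T^-2], so E = mgh is dimensionally complete.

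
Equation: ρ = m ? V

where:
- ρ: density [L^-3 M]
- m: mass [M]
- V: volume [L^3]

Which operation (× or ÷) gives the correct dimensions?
division (÷): ρ = m ÷ V

ρ [L^-3 M]; m [M]; V [L^3].
m × V → [L^3 M] ✗
m ÷ V → [L^-3 M] ✓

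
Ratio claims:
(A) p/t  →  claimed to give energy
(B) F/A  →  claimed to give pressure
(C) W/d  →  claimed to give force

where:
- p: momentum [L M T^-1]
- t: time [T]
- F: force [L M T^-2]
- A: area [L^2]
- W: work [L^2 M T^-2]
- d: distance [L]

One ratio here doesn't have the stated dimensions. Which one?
(A) p/t does not give energy

(A) p/t: [L M T^-2] ≠ energy [L^2 M T^-2] ✗
(B) F/A: [L^-1 M T^-2] = pressure [L^-1 M T^-2] ✓
(C) W/d: [L M T^-2] = force [L M T^-2] ✓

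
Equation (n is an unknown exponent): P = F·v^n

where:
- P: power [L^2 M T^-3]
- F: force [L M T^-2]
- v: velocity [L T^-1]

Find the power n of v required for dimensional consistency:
n = 1

P has dimensions [L^2 M T^-3]; v has dimensions [L T^-1].
The rest of the RHS has dimensions [L M T^-2], so v^n must supply [L T^-1].
With n = 1: F·v^1 has dimensions [L^2 M T^-3], matching the LHS ✓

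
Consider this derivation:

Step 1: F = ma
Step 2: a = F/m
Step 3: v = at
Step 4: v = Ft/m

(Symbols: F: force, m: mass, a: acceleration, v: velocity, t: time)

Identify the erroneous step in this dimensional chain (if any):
No step introduces an error — all steps are dimensionally consistent.

Step 1: F = ma → LHS [L M T^-2], RHS [L M T^-2] ✓
Step 2: a = F/m → LHS [L T^-2], RHS [L T^-2] ✓
Step 3: v = at → LHS [L T^-1], RHS [L T^-1] ✓
Step 4: v = Ft/m → LHS [L T^-1], RHS [L T^-1] ✓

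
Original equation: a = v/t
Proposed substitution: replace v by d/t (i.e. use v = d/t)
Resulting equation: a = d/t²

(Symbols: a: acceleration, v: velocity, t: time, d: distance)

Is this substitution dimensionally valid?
Yes

[v] = [L T^-1] and [d/t] = [L T^-1]. These match, so the substitution replaces a quantity by one of the same dimensions and the result a = d/t² has LHS [L T^-2] vs RHS [L T^-2] — still consistent.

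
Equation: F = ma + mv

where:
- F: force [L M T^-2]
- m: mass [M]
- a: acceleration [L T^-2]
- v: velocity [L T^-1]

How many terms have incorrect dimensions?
1

LHS F: [L M T^-2]
- ma: [L M T^-2] ✓
- mv: [L M T^-1] ✗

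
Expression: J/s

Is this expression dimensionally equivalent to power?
Yes

The expression J/s has dimensions [L^2 M T^-3], which is exactly power [L^2 M T^-3].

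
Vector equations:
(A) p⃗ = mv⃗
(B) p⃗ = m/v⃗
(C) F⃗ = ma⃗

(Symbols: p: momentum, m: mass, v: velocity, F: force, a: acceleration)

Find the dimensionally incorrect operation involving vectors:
(B) p⃗ = m/v⃗

(A) p⃗ = mv⃗: LHS [L M T^-1], RHS [L M T^-1] ✓ — mass (scalar) times velocity (vector)
(B) p⃗ = m/v⃗: LHS [L M T^-1], RHS [L^-1 M T] ✗ — momentum is mass times velocity; should be mv⃗ (and division by a vector is undefined)
(C) F⃗ = ma⃗: LHS [L M T^-2], RHS [L M T^-2] ✓ — Force and acceleration are vectors, mass is a scalar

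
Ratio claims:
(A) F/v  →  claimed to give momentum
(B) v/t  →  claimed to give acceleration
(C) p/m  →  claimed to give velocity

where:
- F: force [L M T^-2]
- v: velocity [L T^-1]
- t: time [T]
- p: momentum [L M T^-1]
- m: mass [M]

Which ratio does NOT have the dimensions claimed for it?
(A) F/v does not give momentum

(A) F/v: [M T^-1] ≠ momentum [L M T^-1] ✗
(B) v/t: [L T^-2] = acceleration [L T^-2] ✓
(C) p/m: [L T^-1] = velocity [L T^-1] ✓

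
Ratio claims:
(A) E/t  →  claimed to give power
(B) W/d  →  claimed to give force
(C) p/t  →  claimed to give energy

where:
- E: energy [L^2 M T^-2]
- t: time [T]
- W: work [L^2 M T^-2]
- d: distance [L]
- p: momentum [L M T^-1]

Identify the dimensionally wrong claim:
(C) p/t does not give energy

(A) E/t: [L^2 M T^-3] = power [L^2 M T^-3] ✓
(B) W/d: [L M T^-2] = force [L M T^-2] ✓
(C) p/t: [L M T^-2] ≠ energy [L^2 M T^-2] ✗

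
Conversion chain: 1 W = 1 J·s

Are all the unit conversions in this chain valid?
The chain is incorrect (it contains an error).

Incorrect: Watt is J/s, not J·s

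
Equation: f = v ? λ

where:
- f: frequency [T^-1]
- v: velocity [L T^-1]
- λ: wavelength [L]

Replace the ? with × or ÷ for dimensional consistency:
division (÷): f = v ÷ λ

f [T^-1]; v [L T^-1]; λ [L].
v × λ → [L^2 T^-1] ✗
v ÷ λ → [T^-1] ✓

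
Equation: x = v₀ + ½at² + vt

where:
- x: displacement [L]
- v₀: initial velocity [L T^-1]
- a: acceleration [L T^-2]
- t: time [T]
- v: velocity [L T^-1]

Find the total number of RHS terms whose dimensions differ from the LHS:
1

LHS x: [L]
- v₀: [L T^-1] ✗
- ½at²: [L] ✓
- vt: [L] ✓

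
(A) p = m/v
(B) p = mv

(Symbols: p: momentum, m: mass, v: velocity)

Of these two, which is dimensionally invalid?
(A)

(A) p = m/v: LHS [L M T^-1], RHS [L^-1 M T] ✗
(B) p = mv: LHS [L M T^-1], RHS [L M T^-1] ✓

Expression (A) p = m/v is dimensionally incorrect.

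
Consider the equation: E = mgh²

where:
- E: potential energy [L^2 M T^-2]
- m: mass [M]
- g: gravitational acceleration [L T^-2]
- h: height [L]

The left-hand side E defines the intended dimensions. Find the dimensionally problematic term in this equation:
The right-hand side term mgh²

E has dimensions [L^2 M T^-2], but mgh² has dimensions [L^3 M T^-2], so the term mgh² is dimensionally wrong for E.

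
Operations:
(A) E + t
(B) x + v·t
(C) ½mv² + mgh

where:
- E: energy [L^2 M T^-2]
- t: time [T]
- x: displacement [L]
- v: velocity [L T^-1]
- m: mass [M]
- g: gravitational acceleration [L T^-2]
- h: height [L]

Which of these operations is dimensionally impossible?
(A) E + t

(A) E + t: E [L^2 M T^-2] and t [T] — different dimensions cannot be added/subtracted ✗
(B) x + v·t: x [L] and v·t [L] — same dimensions ✓
(C) ½mv² + mgh: ½mv² [L^2 M T^-2] and mgh [L^2 M T^-2] — same dimensions ✓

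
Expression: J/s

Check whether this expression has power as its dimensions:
Yes

The expression J/s has dimensions [L^2 M T^-3], which is exactly power [L^2 M T^-3].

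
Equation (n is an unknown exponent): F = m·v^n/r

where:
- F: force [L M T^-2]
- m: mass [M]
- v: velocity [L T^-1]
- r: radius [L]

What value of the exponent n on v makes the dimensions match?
n = 2

F has dimensions [L M T^-2]; v has dimensions [L T^-1].
The rest of the RHS has dimensions [L^-1 M], so v^n must supply [L^2 T^-2].
With n = 2: m·v^2/r has dimensions [L M T^-2], matching the LHS ✓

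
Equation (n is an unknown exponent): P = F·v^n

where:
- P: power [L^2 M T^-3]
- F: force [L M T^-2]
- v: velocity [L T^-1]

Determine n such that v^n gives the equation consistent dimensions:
n = 1

P has dimensions [L^2 M T^-3]; v has dimensions [L T^-1].
The rest of the RHS has dimensions [L M T^-2], so v^n must supply [L T^-1].
With n = 1: F·v^1 has dimensions [L^2 M T^-3], matching the LHS ✓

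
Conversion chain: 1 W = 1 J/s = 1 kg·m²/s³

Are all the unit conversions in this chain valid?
The chain is correct (no errors).

Correct: Watt is Joule per second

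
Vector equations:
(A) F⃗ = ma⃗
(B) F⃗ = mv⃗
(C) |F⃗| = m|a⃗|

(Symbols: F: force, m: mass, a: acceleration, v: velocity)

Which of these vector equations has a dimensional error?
(B) F⃗ = mv⃗

(A) F⃗ = ma⃗: LHS [L M T^-2], RHS [L M T^-2] ✓ — Force and acceleration are vectors, mass is a scalar
(B) F⃗ = mv⃗: LHS [L M T^-2], RHS [L M T^-1] ✗ — mass times velocity is momentum, not force; should be ma⃗
(C) |F⃗| = m|a⃗|: LHS [L M T^-2], RHS [L M T^-2] ✓ — magnitudes of vectors are scalars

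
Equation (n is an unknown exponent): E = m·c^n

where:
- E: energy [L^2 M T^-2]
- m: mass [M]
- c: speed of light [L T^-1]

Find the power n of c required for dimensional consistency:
n = 2

E has dimensions [L^2 M T^-2]; c has dimensions [L T^-1].
The rest of the RHS has dimensions [M], so c^n must supply [L^2 T^-2].
With n = 2: m·c^2 has dimensions [L^2 M T^-2], matching the LHS ✓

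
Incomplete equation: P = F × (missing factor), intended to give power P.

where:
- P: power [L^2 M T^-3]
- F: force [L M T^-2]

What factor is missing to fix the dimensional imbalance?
v (velocity), dimensions [L T^-1]

P has dimensions [L^2 M T^-3] and F has dimensions [L M T^-2].
The missing factor must have dimensions [L^2 M T^-3] / [L M T^-2] = [L T^-1], i.e. velocity (v).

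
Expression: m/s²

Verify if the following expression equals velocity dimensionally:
No

The expression m/s² has dimensions [L T^-2], but velocity has dimensions [L T^-1].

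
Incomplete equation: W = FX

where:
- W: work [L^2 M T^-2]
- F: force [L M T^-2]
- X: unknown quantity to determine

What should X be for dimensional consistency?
X = d (distance), dimensions [L]

W has dimensions [L^2 M T^-2]; the rest of the RHS (F) has dimensions [L M T^-2].
So X must have dimensions [L] — X = d (distance).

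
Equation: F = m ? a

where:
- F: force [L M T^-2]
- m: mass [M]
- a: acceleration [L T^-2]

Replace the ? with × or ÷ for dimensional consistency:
multiplication (×): F = m × a

F [L M T^-2]; m [M]; a [L T^-2].
m × a → [L M T^-2] ✓
m ÷ a → [L^-1 M T^2] ✗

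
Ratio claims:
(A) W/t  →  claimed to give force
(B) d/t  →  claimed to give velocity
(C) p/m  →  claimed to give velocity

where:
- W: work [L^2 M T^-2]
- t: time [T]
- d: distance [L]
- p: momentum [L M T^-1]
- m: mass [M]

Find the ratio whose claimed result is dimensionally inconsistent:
(A) W/t does not give force

(A) W/t: [L^2 M T^-3] ≠ force [L M T^-2] ✗
(B) d/t: [L T^-1] = velocity [L T^-1] ✓
(C) p/m: [L T^-1] = velocity [L T^-1] ✓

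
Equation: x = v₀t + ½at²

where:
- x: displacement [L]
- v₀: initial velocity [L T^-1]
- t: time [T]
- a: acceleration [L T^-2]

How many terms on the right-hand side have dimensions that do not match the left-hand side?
0

LHS x: [L]
- v₀t: [L] ✓
- ½at²: [L] ✓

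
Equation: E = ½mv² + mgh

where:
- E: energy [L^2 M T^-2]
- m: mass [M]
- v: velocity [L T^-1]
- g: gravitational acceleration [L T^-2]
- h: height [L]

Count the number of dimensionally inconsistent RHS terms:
0

LHS E: [L^2 M T^-2]
- ½mv²: [L^2 M T^-2] ✓
- mgh: [L^2 M T^-2] ✓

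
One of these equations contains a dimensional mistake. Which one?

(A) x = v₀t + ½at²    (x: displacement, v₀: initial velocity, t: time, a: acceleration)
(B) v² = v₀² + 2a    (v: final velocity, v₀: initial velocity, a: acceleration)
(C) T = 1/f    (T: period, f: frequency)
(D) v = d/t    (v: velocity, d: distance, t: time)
(B) v² = v₀² + 2a

The equation (B) v² = v₀² + 2a is dimensionally incorrect.

LHS (v²): [L^2 T^-2]
RHS terms:
  - v₀²: [L^2 T^-2] ✓
  - 2a: [L T^-2] ✗ (does not match LHS)

The dimensions do not match. The other three equations balance.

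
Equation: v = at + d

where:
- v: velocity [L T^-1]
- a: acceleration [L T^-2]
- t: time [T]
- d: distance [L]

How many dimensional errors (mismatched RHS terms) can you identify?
1

LHS v: [L T^-1]
- at: [L T^-1] ✓
- d: [L] ✗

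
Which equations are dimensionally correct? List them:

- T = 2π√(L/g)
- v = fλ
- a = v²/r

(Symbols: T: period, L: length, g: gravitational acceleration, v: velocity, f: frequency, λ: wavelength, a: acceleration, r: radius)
Dimensionally correct: T = 2π√(L/g), v = fλ, a = v²/r
Dimensionally incorrect: none
Ordered (correct first, then incorrect): T = 2π√(L/g), v = fλ, a = v²/r

- T = 2π√(L/g): LHS [T], RHS [T] → correct ✓
- v = fλ: LHS [L T^-1], RHS [L T^-1] → correct ✓
- a = v²/r: LHS [L T^-2], RHS [L T^-2] → correct ✓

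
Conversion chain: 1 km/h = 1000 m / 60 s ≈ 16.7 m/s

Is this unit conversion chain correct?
The chain is incorrect (it contains an error).

Incorrect: 1 h = 3600 s, not 60 s (1 km/h ≈ 0.278 m/s)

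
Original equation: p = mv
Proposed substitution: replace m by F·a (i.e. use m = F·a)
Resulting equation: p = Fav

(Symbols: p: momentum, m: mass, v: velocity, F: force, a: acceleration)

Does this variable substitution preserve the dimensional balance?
No

[m] = [M] and [F·a] = [L^2 M T^-4]. These differ, so the substitution replaces a quantity by one of different dimensions and the result p = Fav has LHS [L M T^-1] vs RHS [L^3 M T^-5] — inconsistent.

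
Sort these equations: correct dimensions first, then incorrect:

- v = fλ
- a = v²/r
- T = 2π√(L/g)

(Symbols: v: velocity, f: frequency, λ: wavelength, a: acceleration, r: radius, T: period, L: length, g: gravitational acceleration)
Dimensionally correct: v = fλ, a = v²/r, T = 2π√(L/g)
Dimensionally incorrect: none
Ordered (correct first, then incorrect): v = fλ, a = v²/r, T = 2π√(L/g)

- v = fλ: LHS [L T^-1], RHS [L T^-1] → correct ✓
- a = v²/r: LHS [L T^-2], RHS [L T^-2] → correct ✓
- T = 2π√(L/g): LHS [T], RHS [T] → correct ✓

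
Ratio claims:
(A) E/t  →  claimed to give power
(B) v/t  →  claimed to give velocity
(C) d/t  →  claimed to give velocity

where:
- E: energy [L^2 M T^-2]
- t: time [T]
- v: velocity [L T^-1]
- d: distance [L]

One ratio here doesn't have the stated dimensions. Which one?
(B) v/t does not give velocity

(A) E/t: [L^2 M T^-3] = power [L^2 M T^-3] ✓
(B) v/t: [L T^-2] ≠ velocity [L T^-1] ✗
(C) d/t: [L T^-1] = velocity [L T^-1] ✓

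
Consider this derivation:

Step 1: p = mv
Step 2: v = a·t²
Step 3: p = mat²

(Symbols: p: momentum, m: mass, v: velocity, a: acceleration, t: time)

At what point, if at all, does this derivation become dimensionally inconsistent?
Step 2

Step 1: p = mv → LHS [L M T^-1], RHS [L M T^-1] ✓
Step 2: v = a·t² → LHS [L T^-1], RHS [L] ✗

The first dimensional inconsistency appears in step 2: v = a·t²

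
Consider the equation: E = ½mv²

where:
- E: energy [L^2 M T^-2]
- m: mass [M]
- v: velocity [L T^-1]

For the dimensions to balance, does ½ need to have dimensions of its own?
No

E has dimensions [L^2 M T^-2] and mv² already has dimensions [L^2 M T^-2], so the equation balances without ½ contributing any dimensions. ½ is a pure (dimensionless) number; changing or removing it would not affect dimensional consistency.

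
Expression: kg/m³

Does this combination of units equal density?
Yes

The expression kg/m³ has dimensions [L^-3 M], which is exactly density [L^-3 M].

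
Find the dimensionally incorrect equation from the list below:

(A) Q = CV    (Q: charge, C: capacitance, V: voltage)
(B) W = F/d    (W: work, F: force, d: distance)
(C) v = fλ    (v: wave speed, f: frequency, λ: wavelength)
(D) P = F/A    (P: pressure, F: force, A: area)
(B) W = F/d

The equation (B) W = F/d is dimensionally incorrect.

LHS (W): [L^2 M T^-2]
RHS (F/d): [M T^-2] ✗

The dimensions do not match. The other three equations balance.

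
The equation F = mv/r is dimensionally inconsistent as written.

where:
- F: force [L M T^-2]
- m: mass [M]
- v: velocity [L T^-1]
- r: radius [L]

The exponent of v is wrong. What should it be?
The exponent of v should be 2: F = mv^2/r

The LHS F has dimensions [L M T^-2]; v has dimensions [L T^-1].
As written, the RHS mv/r (exponent 1 on v) has dimensions [M T^-1], which does not match.
With exponent 2, the RHS mv^2/r has dimensions [L M T^-2], matching the LHS.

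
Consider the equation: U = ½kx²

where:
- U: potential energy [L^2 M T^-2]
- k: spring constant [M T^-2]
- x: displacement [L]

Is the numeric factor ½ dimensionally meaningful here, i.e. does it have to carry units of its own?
No

U has dimensions [L^2 M T^-2] and kx² already has dimensions [L^2 M T^-2], so the equation balances without ½ contributing any dimensions. ½ is a pure (dimensionless) number; changing or removing it would not affect dimensional consistency.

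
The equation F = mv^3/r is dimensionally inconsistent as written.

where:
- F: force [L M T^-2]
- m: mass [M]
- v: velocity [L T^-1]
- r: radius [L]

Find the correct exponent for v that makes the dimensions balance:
The exponent of v should be 2: F = mv^2/r

The LHS F has dimensions [L M T^-2]; v has dimensions [L T^-1].
As written, the RHS mv^3/r (exponent 3 on v) has dimensions [L^2 M T^-3], which does not match.
With exponent 2, the RHS mv^2/r has dimensions [L M T^-2], matching the LHS.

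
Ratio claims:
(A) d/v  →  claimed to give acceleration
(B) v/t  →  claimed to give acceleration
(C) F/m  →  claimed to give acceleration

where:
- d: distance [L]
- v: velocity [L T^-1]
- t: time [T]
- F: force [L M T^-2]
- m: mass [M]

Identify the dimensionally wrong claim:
(A) d/v does not give acceleration

(A) d/v: [T] ≠ acceleration [L T^-2] ✗
(B) v/t: [L T^-2] = acceleration [L T^-2] ✓
(C) F/m: [L T^-2] = acceleration [L T^-2] ✓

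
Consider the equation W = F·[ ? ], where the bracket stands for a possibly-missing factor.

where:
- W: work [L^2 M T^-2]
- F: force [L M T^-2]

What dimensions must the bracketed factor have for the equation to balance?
[L] — length (e.g. a distance d)

W has dimensions [L^2 M T^-2]; F has dimensions [L M T^-2].
The bracketed factor must supply [L^2 M T^-2] / [L M T^-2] = [L].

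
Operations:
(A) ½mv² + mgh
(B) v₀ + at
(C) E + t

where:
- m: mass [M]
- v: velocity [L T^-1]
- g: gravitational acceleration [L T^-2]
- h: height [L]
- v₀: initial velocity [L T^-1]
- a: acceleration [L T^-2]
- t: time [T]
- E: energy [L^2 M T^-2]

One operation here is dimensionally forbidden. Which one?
(C) E + t

(A) ½mv² + mgh: ½mv² [L^2 M T^-2] and mgh [L^2 M T^-2] — same dimensions ✓
(B) v₀ + at: v₀ [L T^-1] and at [L T^-1] — same dimensions ✓
(C) E + t: E [L^2 M T^-2] and t [T] — different dimensions cannot be added/subtracted ✗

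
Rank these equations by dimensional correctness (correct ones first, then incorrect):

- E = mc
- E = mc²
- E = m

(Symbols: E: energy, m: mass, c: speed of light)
Dimensionally correct: E = mc²
Dimensionally incorrect: E = mc, E = m
Ordered (correct first, then incorrect): E = mc², E = mc, E = m

- E = mc: LHS [L^2 M T^-2], RHS [L M T^-1] → incorrect ✗
- E = mc²: LHS [L^2 M T^-2], RHS [L^2 M T^-2] → correct ✓
- E = m: LHS [L^2 M T^-2], RHS [M] → incorrect ✗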